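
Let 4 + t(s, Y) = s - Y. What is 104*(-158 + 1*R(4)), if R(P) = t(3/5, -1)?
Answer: -83408/5 ≈ -16682.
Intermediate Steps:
t(s, Y) = -4 + s - Y (t(s, Y) = -4 + (s - Y) = -4 + s - Y)
R(P) = -12/5 (R(P) = -4 + 3/5 - 1*(-1) = -4 + 3*(1/5) + 1 = -4 + 3/5 + 1 = -12/5)
104*(-158 + 1*R(4)) = 104*(-158 + 1*(-12/5)) = 104*(-158 - 12/5) = 104*(-802/5) = -83408/5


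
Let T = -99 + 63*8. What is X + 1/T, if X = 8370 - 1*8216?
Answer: 62371/405 ≈ 154.00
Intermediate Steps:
X = 154 (X = 8370 - 8216 = 154)
T = 405 (T = -99 + 504 = 405)
X + 1/T = 154 + 1/405 = 62371/405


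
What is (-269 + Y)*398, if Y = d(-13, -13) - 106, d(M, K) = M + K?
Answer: -159598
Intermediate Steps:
d(M, K) = K + M
Y = -132 (Y = (-13 - 13) - 106 = -26 - 106 = -132)
(-269 + Y)*398 = (-269 - 132)*398 = -401*398 = -159598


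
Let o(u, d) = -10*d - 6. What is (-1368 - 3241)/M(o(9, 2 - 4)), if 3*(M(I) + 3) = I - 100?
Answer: 13827/95 ≈ 145.55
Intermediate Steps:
o(u, d) = -6 - 10*d
M(I) = -109/3 + I/3 (M(I) = -3 + (I - 100)/3 = -3 + (-100 + I)/3 = -3 + (-100/3 + I/3) = -109/3 + I/3)
(-1368 - 3241)/M(o(9, 2 - 4)) = (-1368 - 3241)/(-109/3 + (-6 - 10*(2 - 4))/3) = -4609/(-109/3 + (-6 - 10*(-2))/3) = -4609/(-109/3 + (-6 + 20)/3) = -4609/(-109/3 + (⅓)*14) = -4609/(-109/3 + 14/3) = -4609/(-95/3) = -4609*(-3/95) = 13827/95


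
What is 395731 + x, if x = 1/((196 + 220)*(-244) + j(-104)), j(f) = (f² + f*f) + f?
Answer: 31648982455/79976 ≈ 3.9573e+5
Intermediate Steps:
j(f) = f + 2*f² (j(f) = (f² + f²) + f = 2*f² + f = f + 2*f²)
x = -1/79976 (x = 1/((196 + 220)*(-244) - 104*(1 + 2*(-104))) = 1/(416*(-244) - 104*(1 - 208)) = 1/(-101504 - 104*(-207)) = 1/(-101504 + 21528) = 1/(-79976) = -1/79976 ≈ -1.2504e-5)
395731 + x = 395731 - 1/79976 = 31648982455/79976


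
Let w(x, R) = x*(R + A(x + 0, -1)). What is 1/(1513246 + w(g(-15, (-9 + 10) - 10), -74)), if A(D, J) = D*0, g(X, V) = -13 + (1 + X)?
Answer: 1/1515244 ≈ 6.5996e-7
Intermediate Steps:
g(X, V) = -12 + X
A(D, J) = 0
w(x, R) = R*x (w(x, R) = x*(R + 0) = x*R = R*x)
1/(1513246 + w(g(-15, (-9 + 10) - 10), -74)) = 1/(1513246 - 74*(-12 - 15)) = 1/(1513246 - 74*(-27)) = 1/(1513246 + 1998) = 1/1515244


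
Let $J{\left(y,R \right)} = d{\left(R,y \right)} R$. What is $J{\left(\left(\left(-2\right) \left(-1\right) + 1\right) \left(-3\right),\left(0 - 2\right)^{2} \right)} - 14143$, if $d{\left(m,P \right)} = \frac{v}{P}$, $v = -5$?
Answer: $- \frac{127267}{9} \approx -14141.0$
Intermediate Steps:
$d{\left(m,P \right)} = - \frac{5}{P}$
$J{\left(y,R \right)} = - \frac{5 R}{y}$ ($J{\left(y,R \right)} = - \frac{5}{y} R = - \frac{5 R}{y}$)
$J{\left(\left(\left(-2\right) \left(-1\right) + 1\right) \left(-3\right),\left(0 - 2\right)^{2} \right)} - 14143 = - \frac{5 \left(0 - 2\right)^{2}}{\left(\left(-2\right) \left(-1\right) + 1\right) \left(-3\right)} - 14143 = - \frac{5 \left(-2\right)^{2}}{\left(2 + 1\right) \left(-3\right)} - 14143 = \left(-5\right) 4 \frac{1}{3 \left(-3\right)} - 14143 = \left(-5\right) 4 \frac{1}{-9} - 14143 = \left(-5\right) 4 \left(- \frac{1}{9}\right) - 14143 = \frac{20}{9} - 14143 = - \frac{127267}{9}$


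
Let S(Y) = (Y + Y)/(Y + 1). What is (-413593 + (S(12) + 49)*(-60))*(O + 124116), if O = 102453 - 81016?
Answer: -788368757057/13 ≈ -6.0644e+10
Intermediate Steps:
S(Y) = 2*Y/(1 + Y) (S(Y) = (2*Y)/(1 + Y) = 2*Y/(1 + Y))
O = 21437
(-413593 + (S(12) + 49)*(-60))*(O + 124116) = (-413593 + (2*12/(1 + 12) + 49)*(-60))*(21437 + 124116) = (-413593 + (2*12/13 + 49)*(-60))*145553 = (-413593 + (2*12*(1/13) + 49)*(-60))*145553 = (-413593 + (24/13 + 49)*(-60))*145553 = (-413593 + (661/13)*(-60))*145553 = (-413593 - 39660/13)*145553 = -5416369/13*145553 = -788368757057/13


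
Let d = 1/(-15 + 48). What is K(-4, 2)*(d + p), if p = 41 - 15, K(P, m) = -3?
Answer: -859/11 ≈ -78.091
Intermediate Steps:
p = 26
d = 1/33 ≈ 0.030303
K(-4, 2)*(d + p) = -3*(1/33 + 26) = -3*859/33 = -859/11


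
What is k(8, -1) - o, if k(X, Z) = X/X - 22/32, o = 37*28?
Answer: -16571/16 ≈ -1035.7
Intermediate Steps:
o = 1036
k(X, Z) = 5/16 (k(X, Z) = 1 - 22*1/32 = 1 - 11/16 = 5/16)
k(8, -1) - o = 5/16 - 1*1036 = 5/16 - 1036 = -16571/16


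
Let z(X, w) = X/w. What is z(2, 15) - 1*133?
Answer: -1993/15 ≈ -132.87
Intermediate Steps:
z(2, 15) - 1*133 = 2/15 - 1*133 = 2*(1/15) - 133 = 2/15 - 133 = -1993/15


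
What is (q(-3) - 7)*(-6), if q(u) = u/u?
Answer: 36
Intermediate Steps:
q(u) = 1
(q(-3) - 7)*(-6) = (1 - 7)*(-6) = -6*(-6) = 36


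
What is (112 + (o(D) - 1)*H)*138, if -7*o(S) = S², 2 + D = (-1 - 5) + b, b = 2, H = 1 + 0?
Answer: 102258/7 ≈ 14608.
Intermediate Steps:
H = 1
D = -6 (D = -2 + ((-1 - 5) + 2) = -2 + (-6 + 2) = -2 - 4 = -6)
o(S) = -S²/7
(112 + (o(D) - 1)*H)*138 = (112 + (-⅐*(-6)² - 1)*1)*138 = (112 + (-⅐*36 - 1)*1)*138 = (112 + (-36/7 - 1)*1)*138 = (112 - 43/7*1)*138 = (112 - 43/7)*138 = (741/7)*138 = 102258/7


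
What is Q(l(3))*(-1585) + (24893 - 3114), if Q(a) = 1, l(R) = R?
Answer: 20194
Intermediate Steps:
Q(l(3))*(-1585) + (24893 - 3114) = 1*(-1585) + (24893 - 3114) = -1585 + 21779 = 20194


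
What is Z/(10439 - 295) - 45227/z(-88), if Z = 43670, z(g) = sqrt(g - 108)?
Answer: 21835/5072 + 6461*I/2 ≈ 4.305 + 3230.5*I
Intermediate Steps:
z(g) = sqrt(-108 + g)
Z/(10439 - 295) - 45227/z(-88) = 43670/(10439 - 295) - 45227/sqrt(-108 - 88) = 43670/10144 - 45227*(-I/14) = 43670*(1/10144) - 45227*(-I/14) = 21835/5072 - (-6461)*I/2 = 21835/5072 + 6461*I/2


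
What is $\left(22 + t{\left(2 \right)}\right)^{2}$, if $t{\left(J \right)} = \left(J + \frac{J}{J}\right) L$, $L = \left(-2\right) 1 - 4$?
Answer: $16$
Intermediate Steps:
$L = -6$ ($L = -2 - 4 = -6$)
$t{\left(J \right)} = -6 - 6 J$ ($t{\left(J \right)} = \left(J + \frac{J}{J}\right) \left(-6\right) = \left(J + 1\right) \left(-6\right) = \left(1 + J\right) \left(-6\right) = -6 - 6 J$)
$\left(22 + t{\left(2 \right)}\right)^{2} = \left(22 - 18\right)^{2} = 4^{2} = 16$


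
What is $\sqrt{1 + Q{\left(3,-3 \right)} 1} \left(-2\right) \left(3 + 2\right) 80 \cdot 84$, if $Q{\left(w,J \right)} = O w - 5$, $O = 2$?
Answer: $- 67200 \sqrt{2} \approx -95035.0$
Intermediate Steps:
$Q{\left(w,J \right)} = -5 + 2 w$ ($Q{\left(w,J \right)} = 2 w - 5 = -5 + 2 w$)
$\sqrt{1 + Q{\left(3,-3 \right)} 1} \left(-2\right) \left(3 + 2\right) 80 \cdot 84 = \sqrt{1 + \left(-5 + 2 \cdot 3\right) 1} \left(-2\right) \left(3 + 2\right) 80 \cdot 84 = \sqrt{1 + \left(-5 + 6\right) 1} \left(-2\right) 5 \cdot 80 \cdot 84 = \sqrt{1 + 1 \cdot 1} \left(-2\right) 5 \cdot 80 \cdot 84 = \sqrt{1 + 1} \left(-2\right) 5 \cdot 80 \cdot 84 = \sqrt{2} \left(-2\right) 5 \cdot 80 \cdot 84 = - 2 \sqrt{2} \cdot 5 \cdot 80 \cdot 84 = - 10 \sqrt{2} \cdot 80 \cdot 84 = - 800 \sqrt{2} \cdot 84 = - 67200 \sqrt{2}$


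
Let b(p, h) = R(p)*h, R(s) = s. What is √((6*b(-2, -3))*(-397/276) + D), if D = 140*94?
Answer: √6934247/23 ≈ 114.49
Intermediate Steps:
b(p, h) = h*p (b(p, h) = p*h = h*p)
D = 13160
√((6*b(-2, -3))*(-397/276) + D) = √((6*(-3*(-2)))*(-397/276) + 13160) = √((6*6)*(-397*1/276) + 13160) = √(36*(-397/276) + 13160) = √(-1191/23 + 13160) = √(301489/23) = √6934247/23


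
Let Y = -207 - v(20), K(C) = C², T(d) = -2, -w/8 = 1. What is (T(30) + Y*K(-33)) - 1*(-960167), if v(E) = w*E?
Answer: 908982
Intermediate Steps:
w = -8 (w = -8*1 = -8)
v(E) = -8*E
Y = -47 (Y = -207 - (-8)*20 = -207 - 1*(-160) = -207 + 160 = -47)
(T(30) + Y*K(-33)) - 1*(-960167) = (-2 - 47*(-33)²) - 1*(-960167) = (-2 - 47*1089) + 960167 = (-2 - 51183) + 960167 = -51185 + 960167 = 908982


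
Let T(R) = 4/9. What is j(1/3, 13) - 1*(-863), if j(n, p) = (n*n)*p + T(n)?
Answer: 7784/9 ≈ 864.89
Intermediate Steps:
T(R) = 4/9 (T(R) = 4*(⅑) = 4/9)
j(n, p) = 4/9 + p*n² (j(n, p) = (n*n)*p + 4/9 = n²*p + 4/9 = p*n² + 4/9 = 4/9 + p*n²)
j(1/3, 13) - 1*(-863) = (4/9 + 13*(1/3)²) - 1*(-863) = (4/9 + 13*(⅓)²) + 863 = (4/9 + 13*(⅑)) + 863 = (4/9 + 13/9) + 863 = 17/9 + 863 = 7784/9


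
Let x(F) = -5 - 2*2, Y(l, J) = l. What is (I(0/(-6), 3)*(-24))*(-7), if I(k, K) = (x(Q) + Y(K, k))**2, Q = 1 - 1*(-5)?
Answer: 6048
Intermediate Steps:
Q = 6 (Q = 1 + 5 = 6)
x(F) = -9 (x(F) = -5 - 4 = -9)
I(k, K) = (-9 + K)**2
(I(0/(-6), 3)*(-24))*(-7) = ((-9 + 3)**2*(-24))*(-7) = ((-6)**2*(-24))*(-7) = (36*(-24))*(-7) = -864*(-7) = 6048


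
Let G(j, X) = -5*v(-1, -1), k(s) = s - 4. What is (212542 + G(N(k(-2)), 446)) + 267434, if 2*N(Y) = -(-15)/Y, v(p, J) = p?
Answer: 479981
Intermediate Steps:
k(s) = -4 + s
N(Y) = 15/(2*Y) (N(Y) = (-(-15)/Y)/2 = (15/Y)/2 = 15/(2*Y))
G(j, X) = 5 (G(j, X) = -5*(-1) = 5)
(212542 + G(N(k(-2)), 446)) + 267434 = (212542 + 5) + 267434 = 212547 + 267434 = 479981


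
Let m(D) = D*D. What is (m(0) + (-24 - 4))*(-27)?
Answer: 756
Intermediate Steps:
m(D) = D²
(m(0) + (-24 - 4))*(-27) = (0² + (-24 - 4))*(-27) = (0 - 28)*(-27) = -28*(-27) = 756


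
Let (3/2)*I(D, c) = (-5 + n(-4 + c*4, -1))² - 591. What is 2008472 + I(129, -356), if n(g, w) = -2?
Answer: 6024332/3 ≈ 2.0081e+6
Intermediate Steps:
I(D, c) = -1084/3 (I(D, c) = 2*((-5 - 2)² - 591)/3 = 2*((-7)² - 591)/3 = 2*(49 - 591)/3 = (⅔)*(-542) = -1084/3)
2008472 + I(129, -356) = 2008472 - 1084/3 = 6024332/3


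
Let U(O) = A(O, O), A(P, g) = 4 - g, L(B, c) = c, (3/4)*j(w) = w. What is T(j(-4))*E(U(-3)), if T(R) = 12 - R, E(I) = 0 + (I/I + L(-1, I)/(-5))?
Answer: -104/15 ≈ -6.9333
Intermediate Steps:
j(w) = 4*w/3
U(O) = 4 - O
E(I) = 1 - I/5 (E(I) = 0 + (I/I + I/(-5)) = 0 + (1 + I*(-⅕)) = 0 + (1 - I/5) = 1 - I/5)
T(j(-4))*E(U(-3)) = (12 - 4*(-4)/3)*(1 - (4 - 1*(-3))/5) = (12 - 1*(-16/3))*(1 - (4 + 3)/5) = (12 + 16/3)*(1 - ⅕*7) = 52*(1 - 7/5)/3 = (52/3)*(-⅖) = -104/15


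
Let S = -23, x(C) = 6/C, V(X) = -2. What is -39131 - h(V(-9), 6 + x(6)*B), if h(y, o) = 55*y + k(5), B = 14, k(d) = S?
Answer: -38998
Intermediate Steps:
k(d) = -23
h(y, o) = -23 + 55*y (h(y, o) = 55*y - 23 = -23 + 55*y)
-39131 - h(V(-9), 6 + x(6)*B) = -39131 - (-23 + 55*(-2)) = -39131 - (-23 - 110) = -39131 - 1*(-133) = -39131 + 133 = -38998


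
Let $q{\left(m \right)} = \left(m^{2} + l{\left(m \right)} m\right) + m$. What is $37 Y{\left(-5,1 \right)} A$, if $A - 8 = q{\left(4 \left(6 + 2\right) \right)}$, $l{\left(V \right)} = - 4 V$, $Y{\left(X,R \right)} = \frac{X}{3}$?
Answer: $\frac{560920}{3} \approx 1.8697 \cdot 10^{5}$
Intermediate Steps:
$Y{\left(X,R \right)} = \frac{X}{3}$ ($Y{\left(X,R \right)} = X \frac{1}{3} = \frac{X}{3}$)
$q{\left(m \right)} = m - 3 m^{2}$ ($q{\left(m \right)} = \left(m^{2} + - 4 m m\right) + m = \left(m^{2} - 4 m^{2}\right) + m = - 3 m^{2} + m = m - 3 m^{2}$)
$A = -3032$ ($A = 8 + 4 \left(6 + 2\right) \left(1 - 3 \cdot 4 \left(6 + 2\right)\right) = 8 + 4 \cdot 8 \left(1 - 3 \cdot 4 \cdot 8\right) = 8 + 32 \left(1 - 96\right) = 8 + 32 \left(-95\right) = 8 - 3040 = -3032$)
$37 Y{\left(-5,1 \right)} A = 37 \cdot \frac{1}{3} \left(-5\right) \left(-3032\right) = 37 \left(- \frac{5}{3}\right) \left(-3032\right) = \left(- \frac{185}{3}\right) \left(-3032\right) = \frac{560920}{3}$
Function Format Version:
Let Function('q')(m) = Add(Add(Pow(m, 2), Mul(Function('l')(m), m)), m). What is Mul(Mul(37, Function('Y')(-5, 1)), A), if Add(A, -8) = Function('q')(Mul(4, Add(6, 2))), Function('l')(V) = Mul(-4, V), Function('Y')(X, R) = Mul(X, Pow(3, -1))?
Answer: Rational(560920, 3) ≈ 1.8697e+5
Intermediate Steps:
Function('Y')(X, R) = Mul(Rational(1, 3), X) (Function('Y')(X, R) = Mul(X, Rational(1, 3)) = Mul(Rational(1, 3), X))
Function('q')(m) = Add(m, Mul(-3, Pow(m, 2))) (Function('q')(m) = Add(Add(Pow(m, 2), Mul(Mul(-4, m), m)), m) = Add(Add(Pow(m, 2), Mul(-4, Pow(m, 2))), m) = Add(Mul(-3, Pow(m, 2)), m) = Add(m, Mul(-3, Pow(m, 2))))
A = -3032 (A = Add(8, Mul(Mul(4, Add(6, 2)), Add(1, Mul(-3, Mul(4, Add(6, 2)))))) = Add(8, Mul(Mul(4, 8), Add(1, Mul(-3, Mul(4, 8))))) = Add(8, Mul(32, Add(1, Mul(-3, 32)))) = Add(8, Mul(32, Add(1, -96))) = Add(8, Mul(32, -95)) = Add(8, -3040) = -3032)
Mul(Mul(37, Function('Y')(-5, 1)), A) = Mul(Mul(37, Mul(Rational(1, 3), -5)), -3032) = Mul(Mul(37, Rational(-5, 3)), -3032) = Mul(Rational(-185, 3), -3032) = Rational(560920, 3)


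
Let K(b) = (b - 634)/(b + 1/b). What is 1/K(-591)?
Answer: 349282/723975 ≈ 0.48245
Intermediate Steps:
K(b) = (-634 + b)/(b + 1/b)
1/K(-591) = 1/(-591*(-634 - 591)/(1 + (-591)**2)) = 1/(-591*(-1225)/(1 + 349281)) = 1/(-591*(-1225)/349282) = 1/(-591*1/349282*(-1225)) = 1/(723975/349282) = 349282/723975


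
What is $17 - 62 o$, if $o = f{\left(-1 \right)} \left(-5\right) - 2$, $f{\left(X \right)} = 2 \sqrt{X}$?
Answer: $141 + 620 i \approx 141.0 + 620.0 i$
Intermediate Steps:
$o = -2 - 10 i$ ($o = 2 \sqrt{-1} \left(-5\right) - 2 = 2 i \left(-5\right) - 2 = - 10 i - 2 = -2 - 10 i \approx -2.0 - 10.0 i$)
$17 - 62 o = 17 - 62 \left(-2 - 10 i\right) = 17 + \left(124 + 620 i\right) = 141 + 620 i$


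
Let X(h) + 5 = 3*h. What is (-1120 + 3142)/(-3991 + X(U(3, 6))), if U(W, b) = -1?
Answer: -674/1333 ≈ -0.50563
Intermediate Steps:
X(h) = -5 + 3*h
(-1120 + 3142)/(-3991 + X(U(3, 6))) = (-1120 + 3142)/(-3991 + (-5 + 3*(-1))) = 2022/(-3991 + (-5 - 3)) = 2022/(-3991 - 8) = 2022/(-3999) = 2022*(-1/3999) = -674/1333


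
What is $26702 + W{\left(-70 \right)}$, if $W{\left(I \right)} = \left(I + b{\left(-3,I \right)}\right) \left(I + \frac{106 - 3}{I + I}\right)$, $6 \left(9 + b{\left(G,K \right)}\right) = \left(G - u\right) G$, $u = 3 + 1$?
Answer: $\frac{8971913}{280} \approx 32043.0$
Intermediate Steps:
$u = 4$
$b{\left(G,K \right)} = -9 + \frac{G \left(-4 + G\right)}{6}$ ($b{\left(G,K \right)} = -9 + \frac{\left(G - 4\right) G}{6} = -9 + \frac{\left(-4 + G\right) G}{6} = -9 + \frac{G \left(-4 + G\right)}{6}$)
$W{\left(I \right)} = \left(- \frac{11}{2} + I\right) \left(I + \frac{103}{2 I}\right)$ ($W{\left(I \right)} = \left(I - \left(7 - \frac{3}{2}\right)\right) \left(I + \frac{106 - 3}{I + I}\right) = \left(I + \left(-9 + 2 + \frac{1}{6} \cdot 9\right)\right) \left(I + \frac{103}{2 I}\right) = \left(I + \left(-9 + 2 + \frac{3}{2}\right)\right) \left(I + 103 \frac{1}{2 I}\right) = \left(I - \frac{11}{2}\right) \left(I + \frac{103}{2 I}\right) = \left(- \frac{11}{2} + I\right) \left(I + \frac{103}{2 I}\right)$)
$26702 + W{\left(-70 \right)} = 26702 + \left(\frac{103}{2} + \left(-70\right)^{2} - \frac{1133}{4 \left(-70\right)} - -385\right) = 26702 + \left(\frac{103}{2} + 4900 - - \frac{1133}{280} + 385\right) = 26702 + \left(\frac{103}{2} + 4900 + \frac{1133}{280} + 385\right) = 26702 + \frac{1495353}{280} = \frac{8971913}{280}$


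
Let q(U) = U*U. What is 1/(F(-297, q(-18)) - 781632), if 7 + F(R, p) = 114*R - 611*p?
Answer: -1/1013461 ≈ -9.8672e-7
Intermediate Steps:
q(U) = U²
F(R, p) = -7 - 611*p + 114*R (F(R, p) = -7 + (114*R - 611*p) = -7 + (-611*p + 114*R) = -7 - 611*p + 114*R)
1/(F(-297, q(-18)) - 781632) = 1/((-7 - 611*(-18)² + 114*(-297)) - 781632) = 1/((-7 - 611*324 - 33858) - 781632) = 1/((-7 - 197964 - 33858) - 781632) = 1/(-231829 - 781632) = 1/(-1013461) = -1/1013461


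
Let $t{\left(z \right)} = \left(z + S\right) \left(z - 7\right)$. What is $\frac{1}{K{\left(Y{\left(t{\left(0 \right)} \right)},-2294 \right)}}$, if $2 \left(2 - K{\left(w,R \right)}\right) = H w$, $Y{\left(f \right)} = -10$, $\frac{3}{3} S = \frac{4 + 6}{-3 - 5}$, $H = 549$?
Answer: $\frac{1}{2747} \approx 0.00036403$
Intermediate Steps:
$S = - \frac{5}{4}$ ($S = \frac{4 + 6}{-3 - 5} = \frac{10}{-8} = 10 \left(- \frac{1}{8}\right) = - \frac{5}{4} \approx -1.25$)
$t{\left(z \right)} = \left(-7 + z\right) \left(- \frac{5}{4} + z\right)$ ($t{\left(z \right)} = \left(z - \frac{5}{4}\right) \left(z - 7\right) = \left(- \frac{5}{4} + z\right) \left(-7 + z\right) = \left(-7 + z\right) \left(- \frac{5}{4} + z\right)$)
$K{\left(w,R \right)} = 2 - \frac{549 w}{2}$
$\frac{1}{K{\left(Y{\left(t{\left(0 \right)} \right)},-2294 \right)}} = \frac{1}{2 - -2745} = \frac{1}{2 + 2745} = \frac{1}{2747}$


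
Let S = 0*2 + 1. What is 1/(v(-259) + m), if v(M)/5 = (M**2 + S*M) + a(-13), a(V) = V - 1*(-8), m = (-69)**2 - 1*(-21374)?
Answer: 1/360220 ≈ 2.7761e-6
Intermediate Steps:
m = 26135 (m = 4761 + 21374 = 26135)
S = 1 (S = 0 + 1 = 1)
a(V) = 8 + V (a(V) = V + 8 = 8 + V)
v(M) = -25 + 5*M + 5*M**2 (v(M) = 5*((M**2 + 1*M) + (8 - 13)) = 5*((M**2 + M) - 5) = 5*((M + M**2) - 5) = 5*(-5 + M + M**2) = -25 + 5*M + 5*M**2)
1/(v(-259) + m) = 1/((-25 + 5*(-259) + 5*(-259)**2) + 26135) = 1/((-25 - 1295 + 5*67081) + 26135) = 1/((-25 - 1295 + 335405) + 26135) = 1/(334085 + 26135) = 1/360220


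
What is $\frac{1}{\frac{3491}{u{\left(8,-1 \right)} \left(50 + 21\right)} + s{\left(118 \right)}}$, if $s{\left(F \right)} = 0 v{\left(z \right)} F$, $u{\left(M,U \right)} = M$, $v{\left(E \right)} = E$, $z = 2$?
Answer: $\frac{568}{3491} \approx 0.1627$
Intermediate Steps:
$s{\left(F \right)} = 0$ ($s{\left(F \right)} = 0 \cdot 2 F = 0 F = 0$)
$\frac{1}{\frac{3491}{u{\left(8,-1 \right)} \left(50 + 21\right)} + s{\left(118 \right)}} = \frac{1}{\frac{3491}{8 \left(50 + 21\right)} + 0} = \frac{1}{\frac{3491}{8 \cdot 71} + 0} = \frac{1}{\frac{3491}{568} + 0} = \frac{1}{\frac{3491}{568}} = \frac{568}{3491}$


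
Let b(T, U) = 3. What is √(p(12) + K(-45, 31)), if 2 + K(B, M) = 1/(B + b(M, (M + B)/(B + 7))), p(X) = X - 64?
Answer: I*√95298/42 ≈ 7.3501*I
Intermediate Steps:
p(X) = -64 + X
K(B, M) = -2 + 1/(3 + B) (K(B, M) = -2 + 1/(B + 3) = -2 + 1/(3 + B))
√(p(12) + K(-45, 31)) = √((-64 + 12) + (-5 - 2*(-45))/(3 - 45)) = √(-52 + (-5 + 90)/(-42)) = √(-52 - 1/42*85) = √(-52 - 85/42) = √(-2269/42) = I*√95298/42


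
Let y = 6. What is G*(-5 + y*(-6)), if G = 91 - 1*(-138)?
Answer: -9389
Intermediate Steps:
G = 229 (G = 91 + 138 = 229)
G*(-5 + y*(-6)) = 229*(-5 + 6*(-6)) = 229*(-5 - 36) = 229*(-41) = -9389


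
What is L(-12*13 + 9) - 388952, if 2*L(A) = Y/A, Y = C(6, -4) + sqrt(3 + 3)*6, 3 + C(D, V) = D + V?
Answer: -114351887/294 - sqrt(6)/49 ≈ -3.8895e+5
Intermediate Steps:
C(D, V) = -3 + D + V (C(D, V) = -3 + (D + V) = -3 + D + V)
Y = -1 + 6*sqrt(6) (Y = (-3 + 6 - 4) + sqrt(3 + 3)*6 = -1 + sqrt(6)*6 = -1 + 6*sqrt(6) ≈ 13.697)
L(A) = (-1 + 6*sqrt(6))/(2*A) (L(A) = ((-1 + 6*sqrt(6))/A)/2 = (-1 + 6*sqrt(6))/(2*A))
L(-12*13 + 9) - 388952 = (-1 + 6*sqrt(6))/(2*(-12*13 + 9)) - 388952 = (-1 + 6*sqrt(6))/(2*(-156 + 9)) - 388952 = (1/2)*(-1 + 6*sqrt(6))/(-147) - 388952 = (1/2)*(-1/147)*(-1 + 6*sqrt(6)) - 388952 = (1/294 - sqrt(6)/49) - 388952 = -114351887/294 - sqrt(6)/49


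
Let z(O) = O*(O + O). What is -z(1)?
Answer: -2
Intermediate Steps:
z(O) = 2*O**2 (z(O) = O*(2*O) = 2*O**2)
-z(1) = -2*1**2 = -2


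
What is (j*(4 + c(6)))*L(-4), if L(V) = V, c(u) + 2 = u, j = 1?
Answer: -32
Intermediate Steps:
c(u) = -2 + u
(j*(4 + c(6)))*L(-4) = (1*(4 + (-2 + 6)))*(-4) = (1*(4 + 4))*(-4) = (1*8)*(-4) = 8*(-4) = -32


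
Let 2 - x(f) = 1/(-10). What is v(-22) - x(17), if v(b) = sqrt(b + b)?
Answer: -21/10 + 2*I*sqrt(11) ≈ -2.1 + 6.6332*I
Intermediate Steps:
x(f) = 21/10 (x(f) = 2 - 1/(-10) = 2 - 1*(-1/10) = 2 + 1/10 = 21/10)
v(b) = sqrt(2)*sqrt(b) (v(b) = sqrt(2*b) = sqrt(2)*sqrt(b))
v(-22) - x(17) = sqrt(2)*sqrt(-22) - 1*21/10 = sqrt(2)*(I*sqrt(22)) - 21/10 = 2*I*sqrt(11) - 21/10 = -21/10 + 2*I*sqrt(11)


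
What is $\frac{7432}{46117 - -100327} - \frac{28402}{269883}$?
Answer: $- \frac{538383008}{9880686513} \approx -0.054488$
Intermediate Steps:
$\frac{7432}{46117 - -100327} - \frac{28402}{269883} = \frac{7432}{46117 + 100327} - \frac{28402}{269883} = \frac{7432}{146444} - \frac{28402}{269883} = 7432 \cdot \frac{1}{146444} - \frac{28402}{269883} = \frac{1858}{36611} - \frac{28402}{269883} = - \frac{538383008}{9880686513}$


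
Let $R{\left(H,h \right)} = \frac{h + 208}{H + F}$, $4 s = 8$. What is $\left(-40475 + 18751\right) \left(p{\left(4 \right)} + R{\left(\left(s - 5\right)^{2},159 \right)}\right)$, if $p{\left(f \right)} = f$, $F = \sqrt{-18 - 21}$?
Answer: $\frac{21724 \left(- 4 \sqrt{39} + 403 i\right)}{\sqrt{39} - 9 i} \approx -6.8485 \cdot 10^{5} + 4.1491 \cdot 10^{5} i$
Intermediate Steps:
$s = 2$ ($s = \frac{1}{4} \cdot 8 = 2$)
$F = i \sqrt{39}$ ($F = \sqrt{-39} = i \sqrt{39} \approx 6.245 i$)
$R{\left(H,h \right)} = \frac{208 + h}{H + i \sqrt{39}}$ ($R{\left(H,h \right)} = \frac{h + 208}{H + i \sqrt{39}} = \frac{208 + h}{H + i \sqrt{39}}$)
$\left(-40475 + 18751\right) \left(p{\left(4 \right)} + R{\left(\left(s - 5\right)^{2},159 \right)}\right) = \left(-40475 + 18751\right) \left(4 + \frac{208 + 159}{\left(2 - 5\right)^{2} + i \sqrt{39}}\right) = - 21724 \left(4 + \frac{1}{\left(-3\right)^{2} + i \sqrt{39}} \cdot 367\right) = - 21724 \left(4 + \frac{1}{9 + i \sqrt{39}} \cdot 367\right) = - 21724 \left(4 + \frac{367}{9 + i \sqrt{39}}\right) = -86896 - \frac{7972708}{9 + i \sqrt{39}}$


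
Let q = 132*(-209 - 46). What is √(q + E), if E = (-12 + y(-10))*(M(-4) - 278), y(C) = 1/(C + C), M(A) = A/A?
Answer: I*√3032215/10 ≈ 174.13*I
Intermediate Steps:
M(A) = 1
y(C) = 1/(2*C)
q = -33660 (q = 132*(-255) = -33660)
E = 66757/20 (E = (-12 + (½)/(-10))*(1 - 278) = (-12 + (½)*(-⅒))*(-277) = (-12 - 1/20)*(-277) = -241/20*(-277) = 66757/20 ≈ 3337.9)
√(q + E) = √(-33660 + 66757/20) = √(-606443/20) = I*√3032215/10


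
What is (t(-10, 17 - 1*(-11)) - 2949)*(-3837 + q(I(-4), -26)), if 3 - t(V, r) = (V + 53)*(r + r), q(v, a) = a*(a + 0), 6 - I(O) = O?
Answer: 16923994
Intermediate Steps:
I(O) = 6 - O
q(v, a) = a**2 (q(v, a) = a*a = a**2)
t(V, r) = 3 - 2*r*(53 + V) (t(V, r) = 3 - (V + 53)*(r + r) = 3 - (53 + V)*2*r = 3 - 2*r*(53 + V))
(t(-10, 17 - 1*(-11)) - 2949)*(-3837 + q(I(-4), -26)) = ((3 - 106*(17 - 1*(-11)) - 2*(-10)*(17 - 1*(-11))) - 2949)*(-3837 + (-26)**2) = ((3 - 106*(17 + 11) - 2*(-10)*(17 + 11)) - 2949)*(-3837 + 676) = ((3 - 106*28 - 2*(-10)*28) - 2949)*(-3161) = ((3 - 2968 + 560) - 2949)*(-3161) = (-2405 - 2949)*(-3161) = -5354*(-3161) = 16923994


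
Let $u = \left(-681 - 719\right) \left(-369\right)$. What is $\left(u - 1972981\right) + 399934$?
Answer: $-1056447$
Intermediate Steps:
$u = 516600$ ($u = \left(-1400\right) \left(-369\right) = 516600$)
$\left(u - 1972981\right) + 399934 = \left(516600 - 1972981\right) + 399934 = -1456381 + 399934 = -1056447$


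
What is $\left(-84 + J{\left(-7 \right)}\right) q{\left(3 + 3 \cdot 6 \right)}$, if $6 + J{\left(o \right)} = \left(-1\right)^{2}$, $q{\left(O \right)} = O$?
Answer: $-1869$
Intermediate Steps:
$J{\left(o \right)} = -5$ ($J{\left(o \right)} = -6 + \left(-1\right)^{2} = -6 + 1 = -5$)
$\left(-84 + J{\left(-7 \right)}\right) q{\left(3 + 3 \cdot 6 \right)} = \left(-84 - 5\right) \left(3 + 3 \cdot 6\right) = - 89 \left(3 + 18\right) = \left(-89\right) 21 = -1869$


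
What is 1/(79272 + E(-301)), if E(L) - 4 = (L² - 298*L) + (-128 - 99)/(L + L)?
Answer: 602/156264377 ≈ 3.8524e-6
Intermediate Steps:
E(L) = 4 + L² - 298*L - 227/(2*L) (E(L) = 4 + ((L² - 298*L) + (-128 - 99)/(L + L)) = 4 + ((L² - 298*L) - 227*1/(2*L)) = 4 + ((L² - 298*L) - 227/(2*L)) = 4 + (L² - 298*L - 227/(2*L)) = 4 + L² - 298*L - 227/(2*L))
1/(79272 + E(-301)) = 1/(79272 + (4 + (-301)² - 298*(-301) - 227/2/(-301))) = 1/(79272 + (4 + 90601 + 89698 - 227/2*(-1/301))) = 1/(79272 + (4 + 90601 + 89698 + 227/602)) = 1/(79272 + 108542633/602) = 1/(156264377/602) = 602/156264377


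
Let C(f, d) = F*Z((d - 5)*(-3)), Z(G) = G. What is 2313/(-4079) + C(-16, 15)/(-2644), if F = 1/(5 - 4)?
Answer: -2996601/5392438 ≈ -0.55570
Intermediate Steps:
F = 1 (F = 1/1 = 1)
C(f, d) = 15 - 3*d (C(f, d) = 1*((d - 5)*(-3)) = 1*((-5 + d)*(-3)) = 1*(15 - 3*d) = 15 - 3*d)
2313/(-4079) + C(-16, 15)/(-2644) = 2313/(-4079) + (15 - 3*15)/(-2644) = 2313*(-1/4079) + (15 - 45)*(-1/2644) = -2313/4079 - 30*(-1/2644) = -2313/4079 + 15/1322 = -2996601/5392438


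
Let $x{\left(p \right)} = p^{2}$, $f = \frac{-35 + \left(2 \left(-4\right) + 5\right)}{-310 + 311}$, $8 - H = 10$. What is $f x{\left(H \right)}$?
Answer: $-152$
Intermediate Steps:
$H = -2$ ($H = 8 - 10 = -2$)
$f = -38$ ($f = \frac{-35 + \left(-8 + 5\right)}{1} = \left(-35 - 3\right) 1 = \left(-38\right) 1 = -38$)
$f x{\left(H \right)} = - 38 \left(-2\right)^{2} = \left(-38\right) 4 = -152$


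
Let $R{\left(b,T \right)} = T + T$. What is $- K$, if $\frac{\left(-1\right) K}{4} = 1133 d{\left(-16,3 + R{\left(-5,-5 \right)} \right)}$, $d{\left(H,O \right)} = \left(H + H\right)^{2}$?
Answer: $4640768$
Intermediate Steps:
$R{\left(b,T \right)} = 2 T$
$d{\left(H,O \right)} = 4 H^{2}$ ($d{\left(H,O \right)} = \left(2 H\right)^{2} = 4 H^{2}$)
$K = -4640768$ ($K = - 4 \cdot 1133 \cdot 4 \left(-16\right)^{2} = - 4 \cdot 1133 \cdot 4 \cdot 256 = - 4 \cdot 1133 \cdot 1024 = \left(-4\right) 1160192 = -4640768$)
$- K = \left(-1\right) \left(-4640768\right) = 4640768$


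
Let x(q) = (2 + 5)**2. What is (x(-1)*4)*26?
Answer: 5096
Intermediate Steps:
x(q) = 49 (x(q) = 7**2 = 49)
(x(-1)*4)*26 = (49*4)*26 = 196*26 = 5096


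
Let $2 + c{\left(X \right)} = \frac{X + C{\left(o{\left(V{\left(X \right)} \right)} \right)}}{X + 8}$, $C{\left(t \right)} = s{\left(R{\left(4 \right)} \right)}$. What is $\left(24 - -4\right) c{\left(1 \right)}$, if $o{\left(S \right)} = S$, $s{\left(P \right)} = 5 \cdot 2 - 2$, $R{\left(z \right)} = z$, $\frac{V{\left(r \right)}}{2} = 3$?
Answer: $-28$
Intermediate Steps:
$V{\left(r \right)} = 6$ ($V{\left(r \right)} = 2 \cdot 3 = 6$)
$s{\left(P \right)} = 8$ ($s{\left(P \right)} = 10 - 2 = 8$)
$C{\left(t \right)} = 8$
$c{\left(X \right)} = -1$ ($c{\left(X \right)} = -2 + \frac{X + 8}{X + 8} = -2 + \frac{8 + X}{8 + X} = -2 + 1 = -1$)
$\left(24 - -4\right) c{\left(1 \right)} = \left(24 - -4\right) \left(-1\right) = \left(24 + \left(-17 + 21\right)\right) \left(-1\right) = \left(24 + 4\right) \left(-1\right) = 28 \left(-1\right) = -28$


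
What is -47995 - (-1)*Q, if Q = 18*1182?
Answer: -26719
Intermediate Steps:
Q = 21276
-47995 - (-1)*Q = -47995 - (-1)*21276 = -47995 - 1*(-21276) = -47995 + 21276 = -26719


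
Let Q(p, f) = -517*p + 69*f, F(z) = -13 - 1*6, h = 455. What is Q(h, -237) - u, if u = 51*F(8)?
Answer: -250619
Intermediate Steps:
F(z) = -19 (F(z) = -13 - 6 = -19)
u = -969 (u = 51*(-19) = -969)
Q(h, -237) - u = (-517*455 + 69*(-237)) - 1*(-969) = (-235235 - 16353) + 969 = -251588 + 969 = -250619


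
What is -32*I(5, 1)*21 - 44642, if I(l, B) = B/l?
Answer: -223882/5 ≈ -44776.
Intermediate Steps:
-32*I(5, 1)*21 - 44642 = -32/5*21 - 44642 = -672/5 - 44642 = -223882/5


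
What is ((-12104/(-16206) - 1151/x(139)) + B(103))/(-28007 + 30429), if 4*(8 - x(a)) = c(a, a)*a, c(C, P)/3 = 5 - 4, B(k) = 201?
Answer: 666686887/7555804410 ≈ 0.088235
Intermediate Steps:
c(C, P) = 3 (c(C, P) = 3*(5 - 4) = 3*1 = 3)
x(a) = 8 - 3*a/4
((-12104/(-16206) - 1151/x(139)) + B(103))/(-28007 + 30429) = ((-12104/(-16206) - 1151/(8 - ¾*139)) + 201)/(-28007 + 30429) = ((-12104*(-1/16206) - 1151/(8 - 417/4)) + 201)/2422 = ((6052/8103 - 1151/(-385/4)) + 201)*(1/2422) = ((6052/8103 - 1151*(-4/385)) + 201)*(1/2422) = ((6052/8103 + 4604/385) + 201)*(1/2422) = (39636232/3119655 + 201)*(1/2422) = (666686887/3119655)*(1/2422) = 666686887/7555804410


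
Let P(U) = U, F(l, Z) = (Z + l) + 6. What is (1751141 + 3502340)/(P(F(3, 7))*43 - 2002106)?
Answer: -5253481/2001418 ≈ -2.6249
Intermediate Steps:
F(l, Z) = 6 + Z + l
(1751141 + 3502340)/(P(F(3, 7))*43 - 2002106) = (1751141 + 3502340)/((6 + 7 + 3)*43 - 2002106) = 5253481/(16*43 - 2002106) = 5253481/(688 - 2002106) = 5253481/(-2001418) = 5253481*(-1/2001418) = -5253481/2001418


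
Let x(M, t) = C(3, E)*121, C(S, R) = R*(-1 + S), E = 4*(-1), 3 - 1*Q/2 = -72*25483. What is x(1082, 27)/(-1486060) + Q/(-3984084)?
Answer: -227055282007/246691161210 ≈ -0.92040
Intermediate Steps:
Q = 3669558 (Q = 6 - (-144)*25483 = 6 - 2*(-1834776) = 6 + 3669552 = 3669558)
E = -4
x(M, t) = -968 (x(M, t) = -4*(-1 + 3)*121 = -4*2*121 = -8*121 = -968)
x(1082, 27)/(-1486060) + Q/(-3984084) = -968/(-1486060) + 3669558/(-3984084) = -968*(-1/1486060) + 3669558*(-1/3984084) = 242/371515 - 611593/664014 = -227055282007/246691161210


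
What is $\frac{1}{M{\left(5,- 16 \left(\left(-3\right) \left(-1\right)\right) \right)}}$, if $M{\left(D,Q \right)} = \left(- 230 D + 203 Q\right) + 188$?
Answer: $- \frac{1}{10706} \approx -9.3406 \cdot 10^{-5}$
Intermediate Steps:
$M{\left(D,Q \right)} = 188 - 230 D + 203 Q$
$\frac{1}{M{\left(5,- 16 \left(\left(-3\right) \left(-1\right)\right) \right)}} = \frac{1}{188 - 1150 + 203 \left(- 16 \left(\left(-3\right) \left(-1\right)\right)\right)} = \frac{1}{188 - 1150 + 203 \left(\left(-16\right) 3\right)} = \frac{1}{188 - 1150 + 203 \left(-48\right)} = \frac{1}{188 - 1150 - 9744} = \frac{1}{-10706} = - \frac{1}{10706}$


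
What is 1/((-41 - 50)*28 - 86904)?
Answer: -1/89452 ≈ -1.1179e-5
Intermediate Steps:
1/((-41 - 50)*28 - 86904) = 1/(-91*28 - 86904) = 1/(-2548 - 86904) = 1/(-89452) = -1/89452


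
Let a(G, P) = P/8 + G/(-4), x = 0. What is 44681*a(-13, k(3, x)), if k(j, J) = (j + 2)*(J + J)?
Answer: 580853/4 ≈ 1.4521e+5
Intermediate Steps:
k(j, J) = 2*J*(2 + j) (k(j, J) = (2 + j)*(2*J) = 2*J*(2 + j))
a(G, P) = -G/4 + P/8 (a(G, P) = P*(⅛) + G*(-¼) = P/8 - G/4 = -G/4 + P/8)
44681*a(-13, k(3, x)) = 44681*(-¼*(-13) + (2*0*(2 + 3))/8) = 44681*(13/4 + (2*0*5)/8) = 44681*(13/4 + (⅛)*0) = 44681*(13/4 + 0) = 44681*(13/4) = 580853/4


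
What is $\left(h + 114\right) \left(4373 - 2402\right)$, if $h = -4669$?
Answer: $-8977905$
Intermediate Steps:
$\left(h + 114\right) \left(4373 - 2402\right) = \left(-4669 + 114\right) \left(4373 - 2402\right) = \left(-4555\right) 1971 = -8977905$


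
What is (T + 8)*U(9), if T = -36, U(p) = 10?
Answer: -280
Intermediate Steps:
(T + 8)*U(9) = (-36 + 8)*10 = -28*10 = -280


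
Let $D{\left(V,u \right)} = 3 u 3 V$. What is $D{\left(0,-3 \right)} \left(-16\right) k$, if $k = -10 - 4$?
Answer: $0$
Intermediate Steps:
$k = -14$ ($k = -10 - 4 = -14$)
$D{\left(V,u \right)} = 9 V u$ ($D{\left(V,u \right)} = 3 \cdot 3 u V = 3 \cdot 3 V u = 9 V u$)
$D{\left(0,-3 \right)} \left(-16\right) k = 9 \cdot 0 \left(-3\right) \left(-16\right) \left(-14\right) = 0 \left(-16\right) \left(-14\right) = 0 \left(-14\right) = 0$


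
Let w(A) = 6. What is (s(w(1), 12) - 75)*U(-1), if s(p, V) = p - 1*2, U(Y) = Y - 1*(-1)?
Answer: 0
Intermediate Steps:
U(Y) = 1 + Y (U(Y) = Y + 1 = 1 + Y)
s(p, V) = -2 + p (s(p, V) = p - 2 = -2 + p)
(s(w(1), 12) - 75)*U(-1) = ((-2 + 6) - 75)*(1 - 1) = (4 - 75)*0 = -71*0 = 0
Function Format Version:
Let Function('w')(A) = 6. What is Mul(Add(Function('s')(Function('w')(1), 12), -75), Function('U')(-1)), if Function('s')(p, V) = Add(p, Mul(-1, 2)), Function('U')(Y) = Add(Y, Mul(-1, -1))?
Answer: 0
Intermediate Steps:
Function('U')(Y) = Add(1, Y) (Function('U')(Y) = Add(Y, 1) = Add(1, Y))
Function('s')(p, V) = Add(-2, p) (Function('s')(p, V) = Add(p, -2) = Add(-2, p))
Mul(Add(Function('s')(Function('w')(1), 12), -75), Function('U')(-1)) = Mul(Add(Add(-2, 6), -75), Add(1, -1)) = Mul(Add(4, -75), 0) = Mul(-71, 0) = 0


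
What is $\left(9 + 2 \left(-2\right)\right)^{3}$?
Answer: $125$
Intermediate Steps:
$\left(9 + 2 \left(-2\right)\right)^{3} = \left(9 - 4\right)^{3} = 5^{3} = 125$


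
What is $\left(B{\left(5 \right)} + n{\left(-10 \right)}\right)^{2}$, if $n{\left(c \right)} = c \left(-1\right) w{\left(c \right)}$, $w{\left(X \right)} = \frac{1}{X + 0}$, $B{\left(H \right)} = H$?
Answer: $16$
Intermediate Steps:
$w{\left(X \right)} = \frac{1}{X}$
$n{\left(c \right)} = -1$ ($n{\left(c \right)} = \frac{c \left(-1\right)}{c} = \frac{\left(-1\right) c}{c} = -1$)
$\left(B{\left(5 \right)} + n{\left(-10 \right)}\right)^{2} = \left(5 - 1\right)^{2} = 4^{2} = 16$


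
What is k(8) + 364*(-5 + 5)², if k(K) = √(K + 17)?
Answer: 5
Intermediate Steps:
k(K) = √(17 + K)
k(8) + 364*(-5 + 5)² = √(17 + 8) + 364*(-5 + 5)² = √25 + 364*0² = 5 + 364*0 = 5 + 0 = 5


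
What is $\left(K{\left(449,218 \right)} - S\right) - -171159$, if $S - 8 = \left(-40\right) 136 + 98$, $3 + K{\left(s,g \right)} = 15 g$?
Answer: $179760$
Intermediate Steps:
$K{\left(s,g \right)} = -3 + 15 g$
$S = -5334$ ($S = 8 + \left(\left(-40\right) 136 + 98\right) = 8 + \left(-5440 + 98\right) = 8 - 5342 = -5334$)
$\left(K{\left(449,218 \right)} - S\right) - -171159 = \left(\left(-3 + 15 \cdot 218\right) - -5334\right) - -171159 = \left(\left(-3 + 3270\right) + 5334\right) + 171159 = \left(3267 + 5334\right) + 171159 = 8601 + 171159 = 179760$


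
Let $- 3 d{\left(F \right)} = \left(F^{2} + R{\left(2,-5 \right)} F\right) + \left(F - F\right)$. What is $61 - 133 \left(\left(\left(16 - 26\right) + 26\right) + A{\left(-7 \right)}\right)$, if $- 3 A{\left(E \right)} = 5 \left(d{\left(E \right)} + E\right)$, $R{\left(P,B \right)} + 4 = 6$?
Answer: $- \frac{55843}{9} \approx -6204.8$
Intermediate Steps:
$R{\left(P,B \right)} = 2$ ($R{\left(P,B \right)} = -4 + 6 = 2$)
$d{\left(F \right)} = - \frac{2 F}{3} - \frac{F^{2}}{3}$ ($d{\left(F \right)} = - \frac{\left(F^{2} + 2 F\right) + \left(F - F\right)}{3} = - \frac{\left(F^{2} + 2 F\right) + 0}{3} = - \frac{F^{2} + 2 F}{3} = - \frac{2 F}{3} - \frac{F^{2}}{3}$)
$A{\left(E \right)} = - \frac{5 E}{3} + \frac{5 E \left(2 + E\right)}{9}$ ($A{\left(E \right)} = - \frac{5 \left(- \frac{E \left(2 + E\right)}{3} + E\right)}{3} = - \frac{5 \left(E - \frac{E \left(2 + E\right)}{3}\right)}{3} = - \frac{5 E - \frac{5 E \left(2 + E\right)}{3}}{3} = - \frac{5 E}{3} + \frac{5 E \left(2 + E\right)}{9}$)
$61 - 133 \left(\left(\left(16 - 26\right) + 26\right) + A{\left(-7 \right)}\right) = 61 - 133 \left(\left(\left(16 - 26\right) + 26\right) + \frac{5}{9} \left(-7\right) \left(-1 - 7\right)\right) = 61 - 133 \left(\left(\left(16 - 26\right) + 26\right) + \frac{5}{9} \left(-7\right) \left(-8\right)\right) = 61 - 133 \left(\left(-10 + 26\right) + \frac{280}{9}\right) = 61 - 133 \left(16 + \frac{280}{9}\right) = 61 - \frac{56392}{9} = - \frac{55843}{9}$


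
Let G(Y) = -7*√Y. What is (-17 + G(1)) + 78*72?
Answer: 5592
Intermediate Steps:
(-17 + G(1)) + 78*72 = (-17 - 7*√1) + 78*72 = (-17 - 7*1) + 5616 = (-17 - 7) + 5616 = -24 + 5616 = 5592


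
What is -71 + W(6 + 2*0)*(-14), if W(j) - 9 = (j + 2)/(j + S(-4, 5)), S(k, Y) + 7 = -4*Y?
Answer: -575/3 ≈ -191.67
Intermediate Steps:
S(k, Y) = -7 - 4*Y
W(j) = 9 + (2 + j)/(-27 + j) (W(j) = 9 + (j + 2)/(j + (-7 - 4*5)) = 9 + (2 + j)/(j + (-7 - 20)) = 9 + (2 + j)/(j - 27) = 9 + (2 + j)/(-27 + j))
-71 + W(6 + 2*0)*(-14) = -71 + ((-241 + 10*(6 + 2*0))/(-27 + (6 + 2*0)))*(-14) = -71 + ((-241 + 10*(6 + 0))/(-27 + (6 + 0)))*(-14) = -71 + ((-241 + 10*6)/(-27 + 6))*(-14) = -71 + ((-241 + 60)/(-21))*(-14) = -71 - 1/21*(-181)*(-14) = -71 + (181/21)*(-14) = -71 - 362/3 = -575/3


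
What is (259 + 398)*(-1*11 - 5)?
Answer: -10512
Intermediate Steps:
(259 + 398)*(-1*11 - 5) = 657*(-11 - 5) = 657*(-16) = -10512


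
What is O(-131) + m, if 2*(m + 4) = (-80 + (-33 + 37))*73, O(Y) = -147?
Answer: -2925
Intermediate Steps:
m = -2778 (m = -4 + ((-80 + (-33 + 37))*73)/2 = -4 + ((-80 + 4)*73)/2 = -4 + (-76*73)/2 = -4 + (1/2)*(-5548) = -4 - 2774 = -2778)
O(-131) + m = -147 - 2778 = -2925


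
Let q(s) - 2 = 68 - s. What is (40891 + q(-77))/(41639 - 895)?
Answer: 20519/20372 ≈ 1.0072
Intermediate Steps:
q(s) = 70 - s (q(s) = 2 + (68 - s) = 70 - s)
(40891 + q(-77))/(41639 - 895) = (40891 + (70 - 1*(-77)))/(41639 - 895) = (40891 + (70 + 77))/40744 = (40891 + 147)*(1/40744) = 41038*(1/40744) = 20519/20372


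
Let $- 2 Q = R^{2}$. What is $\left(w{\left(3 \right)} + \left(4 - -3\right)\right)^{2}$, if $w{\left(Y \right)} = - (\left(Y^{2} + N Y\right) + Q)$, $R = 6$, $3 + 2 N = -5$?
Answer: $784$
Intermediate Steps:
$N = -4$ ($N = - \frac{3}{2} + \frac{1}{2} \left(-5\right) = - \frac{3}{2} - \frac{5}{2} = -4$)
$Q = -18$ ($Q = - \frac{6^{2}}{2} = \left(- \frac{1}{2}\right) 36 = -18$)
$w{\left(Y \right)} = 18 - Y^{2} + 4 Y$ ($w{\left(Y \right)} = - (\left(Y^{2} - 4 Y\right) - 18) = - (-18 + Y^{2} - 4 Y) = 18 - Y^{2} + 4 Y$)
$\left(w{\left(3 \right)} + \left(4 - -3\right)\right)^{2} = \left(\left(18 - 3^{2} + 4 \cdot 3\right) + \left(4 - -3\right)\right)^{2} = \left(\left(18 - 9 + 12\right) + \left(4 + 3\right)\right)^{2} = \left(\left(18 - 9 + 12\right) + 7\right)^{2} = \left(21 + 7\right)^{2} = 28^{2} = 784$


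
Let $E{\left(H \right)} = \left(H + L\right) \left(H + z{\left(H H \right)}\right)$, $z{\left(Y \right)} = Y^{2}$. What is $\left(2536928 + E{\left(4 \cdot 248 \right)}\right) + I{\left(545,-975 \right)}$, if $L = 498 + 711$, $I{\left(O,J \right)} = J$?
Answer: $2131408690086641$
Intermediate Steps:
$L = 1209$
$E{\left(H \right)} = \left(1209 + H\right) \left(H + H^{4}\right)$ ($E{\left(H \right)} = \left(H + 1209\right) \left(H + \left(H H\right)^{2}\right) = \left(1209 + H\right) \left(H + \left(H^{2}\right)^{2}\right) = \left(1209 + H\right) \left(H + H^{4}\right)$)
$\left(2536928 + E{\left(4 \cdot 248 \right)}\right) + I{\left(545,-975 \right)} = \left(2536928 + 4 \cdot 248 \left(1209 + 4 \cdot 248 + \left(4 \cdot 248\right)^{4} + 1209 \left(4 \cdot 248\right)^{3}\right)\right) - 975 = \left(2536928 + 992 \left(1209 + 992 + 992^{4} + 1209 \cdot 992^{3}\right)\right) - 975 = \left(2536928 + 992 \left(1209 + 992 + 968381956096 + 1209 \cdot 976191488\right)\right) - 975 = \left(2536928 + 992 \left(1209 + 992 + 968381956096 + 1180215508992\right)\right) - 975 = \left(2536928 + 992 \cdot 2148597467289\right) - 975 = \left(2536928 + 2131408687550688\right) - 975 = 2131408690087616 - 975 = 2131408690086641$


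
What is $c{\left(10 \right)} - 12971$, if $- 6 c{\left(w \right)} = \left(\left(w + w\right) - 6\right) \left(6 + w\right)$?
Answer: $- \frac{39025}{3} \approx -13008.0$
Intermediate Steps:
$c{\left(w \right)} = - \frac{\left(-6 + 2 w\right) \left(6 + w\right)}{6}$ ($c{\left(w \right)} = - \frac{\left(\left(w + w\right) - 6\right) \left(6 + w\right)}{6} = - \frac{\left(2 w - 6\right) \left(6 + w\right)}{6} = - \frac{\left(-6 + 2 w\right) \left(6 + w\right)}{6}$)
$c{\left(10 \right)} - 12971 = \left(6 - 10 - \frac{10^{2}}{3}\right) - 12971 = \left(6 - 10 - \frac{100}{3}\right) - 12971 = - \frac{112}{3} - 12971 = - \frac{39025}{3}$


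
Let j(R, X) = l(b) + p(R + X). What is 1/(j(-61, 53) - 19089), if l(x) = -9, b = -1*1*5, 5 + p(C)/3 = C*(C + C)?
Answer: -1/18729 ≈ -5.3393e-5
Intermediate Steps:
p(C) = -15 + 6*C² (p(C) = -15 + 3*(C*(C + C)) = -15 + 3*(C*(2*C)) = -15 + 3*(2*C²) = -15 + 6*C²)
b = -5 (b = -1*5 = -5)
j(R, X) = -24 + 6*(R + X)² (j(R, X) = -9 + (-15 + 6*(R + X)²) = -24 + 6*(R + X)²)
1/(j(-61, 53) - 19089) = 1/((-24 + 6*(-61 + 53)²) - 19089) = 1/((-24 + 6*(-8)²) - 19089) = 1/((-24 + 6*64) - 19089) = 1/((-24 + 384) - 19089) = 1/(360 - 19089) = 1/(-18729) = -1/18729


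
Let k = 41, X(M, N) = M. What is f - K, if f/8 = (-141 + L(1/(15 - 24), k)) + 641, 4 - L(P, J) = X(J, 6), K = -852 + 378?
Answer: 4178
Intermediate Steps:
K = -474
L(P, J) = 4 - J
f = 3704 (f = 8*((-141 + (4 - 1*41)) + 641) = 8*((-141 + (4 - 41)) + 641) = 8*((-141 - 37) + 641) = 8*(-178 + 641) = 8*463 = 3704)
f - K = 3704 - 1*(-474) = 3704 + 474 = 4178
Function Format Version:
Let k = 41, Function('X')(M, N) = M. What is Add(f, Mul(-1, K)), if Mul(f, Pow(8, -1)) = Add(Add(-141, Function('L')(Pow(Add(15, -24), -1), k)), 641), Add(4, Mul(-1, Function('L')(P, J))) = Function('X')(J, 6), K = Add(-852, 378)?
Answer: 4178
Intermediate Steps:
K = -474
Function('L')(P, J) = Add(4, Mul(-1, J))
f = 3704 (f = Mul(8, Add(Add(-141, Add(4, Mul(-1, 41))), 641)) = Mul(8, Add(Add(-141, Add(4, -41)), 641)) = Mul(8, Add(Add(-141, -37), 641)) = Mul(8, Add(-178, 641)) = Mul(8, 463) = 3704)
Add(f, Mul(-1, K)) = Add(3704, Mul(-1, -474)) = Add(3704, 474) = 4178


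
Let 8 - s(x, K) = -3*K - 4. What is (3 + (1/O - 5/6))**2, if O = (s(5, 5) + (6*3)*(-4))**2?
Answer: 77035729/16402500 ≈ 4.6966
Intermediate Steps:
s(x, K) = 12 + 3*K (s(x, K) = 8 - (-3*K - 4) = 8 - (-4 - 3*K) = 8 + (4 + 3*K) = 12 + 3*K)
O = 2025 (O = ((12 + 3*5) + (6*3)*(-4))**2 = ((12 + 15) + 18*(-4))**2 = (27 - 72)**2 = (-45)**2 = 2025)
(3 + (1/O - 5/6))**2 = (3 + (1/2025 - 5/6))**2 = (3 - 3373/4050)**2 = (8777/4050)**2 = 77035729/16402500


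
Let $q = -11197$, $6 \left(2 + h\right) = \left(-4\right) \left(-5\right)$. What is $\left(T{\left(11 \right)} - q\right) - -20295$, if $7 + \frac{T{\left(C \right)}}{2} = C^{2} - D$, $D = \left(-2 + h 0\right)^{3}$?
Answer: $31736$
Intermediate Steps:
$h = \frac{4}{3}$ ($h = -2 + \frac{\left(-4\right) \left(-5\right)}{6} = -2 + \frac{1}{6} \cdot 20 = -2 + \frac{10}{3} = \frac{4}{3} \approx 1.3333$)
$D = -8$ ($D = \left(-2 + \frac{4}{3} \cdot 0\right)^{3} = \left(-2 + 0\right)^{3} = \left(-2\right)^{3} = -8$)
$T{\left(C \right)} = 2 + 2 C^{2}$ ($T{\left(C \right)} = -14 + 2 \left(C^{2} - -8\right) = -14 + 2 \left(C^{2} + 8\right) = -14 + 2 \left(8 + C^{2}\right) = -14 + \left(16 + 2 C^{2}\right) = 2 + 2 C^{2}$)
$\left(T{\left(11 \right)} - q\right) - -20295 = \left(\left(2 + 2 \cdot 11^{2}\right) - -11197\right) - -20295 = \left(\left(2 + 2 \cdot 121\right) + 11197\right) + 20295 = \left(\left(2 + 242\right) + 11197\right) + 20295 = \left(244 + 11197\right) + 20295 = 11441 + 20295 = 31736$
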